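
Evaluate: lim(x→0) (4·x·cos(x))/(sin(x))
This is a 0/0 indeterminate form.

Apply L'Hôpital's rule: differentiate numerator and denominator separately.
  f(x) = 4·x·cos(x)   ⇒   f'(x) = -4·x·sin(x) + 4·cos(x)
  g(x) = sin(x)   ⇒   g'(x) = cos(x)
  lim(x→0) f'(x)/g'(x) = lim(x→0) (-4·x·sin(x) + 4·cos(x))/(cos(x))
  = 4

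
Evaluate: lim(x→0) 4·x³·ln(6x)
This is a 0·∞ indeterminate form.

Rewrite 0·∞ as a quotient (0/0 or ∞/∞ form), then apply L'Hôpital's rule:
  lim(x→0) 4·x³·ln(6x) = 0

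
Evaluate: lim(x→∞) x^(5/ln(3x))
This is an exponential indeterminate form.

For exponential indeterminate forms, take the natural log:
  Let L = lim(x→∞) x^(5/ln(3x))
  Then ln(L) = lim(x→∞) [exponent × ln(base)]
  Evaluate using L'Hôpital or standard limits, then exponentiate.
  L = e^(5)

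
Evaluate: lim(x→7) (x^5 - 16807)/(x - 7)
This is a standard limit.

Factor or rationalize the expression:
  lim(x→7) (x^5 - 16807)/(x - 7) = 12005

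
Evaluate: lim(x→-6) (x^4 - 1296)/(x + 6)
This is a standard limit.

Factor or rationalize the expression:
  lim(x→-6) (x^4 - 1296)/(x + 6) = -864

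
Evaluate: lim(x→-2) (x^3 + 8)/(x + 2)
This is a standard limit.

Factor or rationalize the expression:
  lim(x→-2) (x^3 + 8)/(x + 2) = 12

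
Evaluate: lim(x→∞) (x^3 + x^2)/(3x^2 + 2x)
This is an ∞/∞ indeterminate form.

Apply L'Hôpital's rule: differentiate numerator and denominator separately.
  f(x) = x^3 + x^2   ⇒   f'(x) = 3·x^2 + 2·x
  g(x) = 3·x^2 + 2·x   ⇒   g'(x) = 6·x + 2
  lim(x→∞) f'(x)/g'(x) = lim(x→∞) (3·x^2 + 2·x)/(6·x + 2)
  = ∞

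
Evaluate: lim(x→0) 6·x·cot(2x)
This is a 0·∞ indeterminate form.

Rewrite 0·∞ as a quotient (0/0 or ∞/∞ form), then apply L'Hôpital's rule:
  lim(x→0) 6·x·cot(2x) = 3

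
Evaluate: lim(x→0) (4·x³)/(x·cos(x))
This is a 0/0 indeterminate form.

Apply L'Hôpital's rule: differentiate numerator and denominator separately.
  f(x) = 4·x^3   ⇒   f'(x) = 12·x^2
  g(x) = x·cos(x)   ⇒   g'(x) = -x·sin(x) + cos(x)
  lim(x→0) f'(x)/g'(x) = lim(x→0) (12·x^2)/(-x·sin(x) + cos(x))
  = 0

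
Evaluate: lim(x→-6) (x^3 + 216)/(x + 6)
This is a standard limit.

Factor or rationalize the expression:
  lim(x→-6) (x^3 + 216)/(x + 6) = 108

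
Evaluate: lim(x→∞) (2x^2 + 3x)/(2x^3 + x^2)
This is an ∞/∞ indeterminate form.

Apply L'Hôpital's rule: differentiate numerator and denominator separately.
  f(x) = 2·x^2 + 3·x   ⇒   f'(x) = 4·x + 3
  g(x) = 2·x^3 + x^2   ⇒   g'(x) = 6·x^2 + 2·x
  lim(x→∞) f'(x)/g'(x) = lim(x→∞) (4·x + 3)/(6·x^2 + 2·x)
  = 0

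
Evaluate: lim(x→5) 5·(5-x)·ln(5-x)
This is a 0·∞ indeterminate form.

Rewrite 0·∞ as a quotient (0/0 or ∞/∞ form), then apply L'Hôpital's rule:
  lim(x→5) 5·(5-x)·ln(5-x) = 0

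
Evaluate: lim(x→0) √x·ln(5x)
This is a 0·∞ indeterminate form.

Rewrite 0·∞ as a quotient (0/0 or ∞/∞ form), then apply L'Hôpital's rule:
  lim(x→0) √x·ln(5x) = 0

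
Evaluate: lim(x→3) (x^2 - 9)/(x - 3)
This is a standard limit.

Factor or rationalize the expression:
  lim(x→3) (x^2 - 9)/(x - 3) = 6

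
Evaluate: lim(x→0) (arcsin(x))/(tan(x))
This is a 0/0 indeterminate form.

Apply L'Hôpital's rule: differentiate numerator and denominator separately.
  f(x) = asin(x)   ⇒   f'(x) = 1/sqrt(1 - x^2)
  g(x) = tan(x)   ⇒   g'(x) = tan(x)^2 + 1
  lim(x→0) f'(x)/g'(x) = lim(x→0) (1/sqrt(1 - x^2))/(tan(x)^2 + 1)
  = 1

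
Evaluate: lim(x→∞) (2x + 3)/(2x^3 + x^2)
This is an ∞/∞ indeterminate form.

Apply L'Hôpital's rule: differentiate numerator and denominator separately.
  f(x) = 2·x + 3   ⇒   f'(x) = 2
  g(x) = 2·x^3 + x^2   ⇒   g'(x) = 6·x^2 + 2·x
  lim(x→∞) f'(x)/g'(x) = lim(x→∞) (2)/(6·x^2 + 2·x)
  = 0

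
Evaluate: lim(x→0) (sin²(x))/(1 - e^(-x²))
This is a 0/0 indeterminate form.

Apply L'Hôpital's rule: differentiate numerator and denominator separately.
  f(x) = sin(x)^2   ⇒   f'(x) = 2·sin(x)·cos(x)
  g(x) = 1 - e^(-x^2)   ⇒   g'(x) = 2·x·e^(-x^2)
  lim(x→0) f'(x)/g'(x) = lim(x→0) (2·sin(x)·cos(x))/(2·x·e^(-x^2))
  = 1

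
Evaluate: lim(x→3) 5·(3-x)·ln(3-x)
This is a 0·∞ indeterminate form.

Rewrite 0·∞ as a quotient (0/0 or ∞/∞ form), then apply L'Hôpital's rule:
  lim(x→3) 5·(3-x)·ln(3-x) = 0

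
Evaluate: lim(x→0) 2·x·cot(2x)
This is a 0·∞ indeterminate form.

Rewrite 0·∞ as a quotient (0/0 or ∞/∞ form), then apply L'Hôpital's rule:
  lim(x→0) 2·x·cot(2x) = 1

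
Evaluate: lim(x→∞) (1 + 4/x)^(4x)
This is an exponential indeterminate form.

For exponential indeterminate forms, take the natural log:
  Let L = lim(x→∞) (1 + 4/x)^(4x)
  Then ln(L) = lim(x→∞) [exponent × ln(base)]
  Evaluate using L'Hôpital or standard limits, then exponentiate.
  L = e^(16)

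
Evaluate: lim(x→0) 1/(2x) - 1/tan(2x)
This is an ∞-∞ indeterminate form.

Combine fractions or rationalize to convert ∞-∞ to 0/0 form:
  lim(x→0) 1/(2x) - 1/tan(2x) = 0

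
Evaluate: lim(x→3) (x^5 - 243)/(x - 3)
This is a standard limit.

Factor or rationalize the expression:
  lim(x→3) (x^5 - 243)/(x - 3) = 405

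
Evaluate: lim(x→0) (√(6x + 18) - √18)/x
This is a standard limit.

Factor or rationalize the expression:
  lim(x→0) (√(6x + 18) - √18)/x = sqrt(2)/2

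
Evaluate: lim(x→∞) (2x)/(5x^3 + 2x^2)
This is an ∞/∞ indeterminate form.

Apply L'Hôpital's rule: differentiate numerator and denominator separately.
  f(x) = 2·x   ⇒   f'(x) = 2
  g(x) = 5·x^3 + 2·x^2   ⇒   g'(x) = 15·x^2 + 4·x
  lim(x→∞) f'(x)/g'(x) = lim(x→∞) (2)/(15·x^2 + 4·x)
  = 0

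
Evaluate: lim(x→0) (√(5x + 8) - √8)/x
This is a standard limit.

Factor or rationalize the expression:
  lim(x→0) (√(5x + 8) - √8)/x = 5·sqrt(2)/8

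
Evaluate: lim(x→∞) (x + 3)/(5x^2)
This is an ∞/∞ indeterminate form.

Apply L'Hôpital's rule: differentiate numerator and denominator separately.
  f(x) = x + 3   ⇒   f'(x) = 1
  g(x) = 5·x^2   ⇒   g'(x) = 10·x
  lim(x→∞) f'(x)/g'(x) = lim(x→∞) (1)/(10·x)
  = 0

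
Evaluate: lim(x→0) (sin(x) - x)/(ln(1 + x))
This is a 0/0 indeterminate form.

Apply L'Hôpital's rule: differentiate numerator and denominator separately.
  f(x) = -x + sin(x)   ⇒   f'(x) = cos(x) - 1
  g(x) = ln(x + 1)   ⇒   g'(x) = 1/(x + 1)
  lim(x→0) f'(x)/g'(x) = lim(x→0) (cos(x) - 1)/(1/(x + 1))
  = 0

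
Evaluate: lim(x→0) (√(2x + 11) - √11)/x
This is a standard limit.

Factor or rationalize the expression:
  lim(x→0) (√(2x + 11) - √11)/x = sqrt(11)/11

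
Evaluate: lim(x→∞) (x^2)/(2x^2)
This is an ∞/∞ indeterminate form.

Apply L'Hôpital's rule: differentiate numerator and denominator separately.
  f(x) = x^2   ⇒   f'(x) = 2·x
  g(x) = 2·x^2   ⇒   g'(x) = 4·x
  lim(x→∞) f'(x)/g'(x) = lim(x→∞) (2·x)/(4·x)
  = 1/2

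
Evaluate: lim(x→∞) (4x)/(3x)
This is an ∞/∞ indeterminate form.

Apply L'Hôpital's rule: differentiate numerator and denominator separately.
  f(x) = 4·x   ⇒   f'(x) = 4
  g(x) = 3·x   ⇒   g'(x) = 3
  lim(x→∞) f'(x)/g'(x) = lim(x→∞) (4)/(3)
  = 4/3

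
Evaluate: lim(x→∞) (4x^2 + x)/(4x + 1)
This is an ∞/∞ indeterminate form.

Apply L'Hôpital's rule: differentiate numerator and denominator separately.
  f(x) = 4·x^2 + x   ⇒   f'(x) = 8·x + 1
  g(x) = 4·x + 1   ⇒   g'(x) = 4
  lim(x→∞) f'(x)/g'(x) = lim(x→∞) (8·x + 1)/(4)
  = ∞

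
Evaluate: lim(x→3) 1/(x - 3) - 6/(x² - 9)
This is an ∞-∞ indeterminate form.

Combine fractions or rationalize to convert ∞-∞ to 0/0 form:
  lim(x→3) 1/(x - 3) - 6/(x² - 9) = 1/6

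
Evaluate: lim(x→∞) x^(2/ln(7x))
This is an exponential indeterminate form.

For exponential indeterminate forms, take the natural log:
  Let L = lim(x→∞) x^(2/ln(7x))
  Then ln(L) = lim(x→∞) [exponent × ln(base)]
  Evaluate using L'Hôpital or standard limits, then exponentiate.
  L = e²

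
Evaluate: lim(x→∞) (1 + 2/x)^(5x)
This is an exponential indeterminate form.

For exponential indeterminate forms, take the natural log:
  Let L = lim(x→∞) (1 + 2/x)^(5x)
  Then ln(L) = lim(x→∞) [exponent × ln(base)]
  Evaluate using L'Hôpital or standard limits, then exponentiate.
  L = e^(10)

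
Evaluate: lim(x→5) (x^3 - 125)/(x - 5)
This is a standard limit.

Factor or rationalize the expression:
  lim(x→5) (x^3 - 125)/(x - 5) = 75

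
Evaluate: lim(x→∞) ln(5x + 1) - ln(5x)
This is an ∞-∞ indeterminate form.

Combine fractions or rationalize to convert ∞-∞ to 0/0 form:
  lim(x→∞) ln(5x + 1) - ln(5x) = 0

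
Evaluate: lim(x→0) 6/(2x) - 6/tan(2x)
This is an ∞-∞ indeterminate form.

Combine fractions or rationalize to convert ∞-∞ to 0/0 form:
  lim(x→0) 6/(2x) - 6/tan(2x) = 0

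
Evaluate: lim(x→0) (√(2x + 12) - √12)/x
This is a standard limit.

Factor or rationalize the expression:
  lim(x→0) (√(2x + 12) - √12)/x = sqrt(3)/6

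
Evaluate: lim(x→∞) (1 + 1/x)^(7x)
This is an exponential indeterminate form.

For exponential indeterminate forms, take the natural log:
  Let L = lim(x→∞) (1 + 1/x)^(7x)
  Then ln(L) = lim(x→∞) [exponent × ln(base)]
  Evaluate using L'Hôpital or standard limits, then exponentiate.
  L = e^(7)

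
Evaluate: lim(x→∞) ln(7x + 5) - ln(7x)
This is an ∞-∞ indeterminate form.

Combine fractions or rationalize to convert ∞-∞ to 0/0 form:
  lim(x→∞) ln(7x + 5) - ln(7x) = 0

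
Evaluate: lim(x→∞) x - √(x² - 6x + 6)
This is an ∞-∞ indeterminate form.

Combine fractions or rationalize to convert ∞-∞ to 0/0 form:
  lim(x→∞) x - √(x² - 6x + 6) = 3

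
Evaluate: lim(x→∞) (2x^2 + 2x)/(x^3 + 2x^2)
This is an ∞/∞ indeterminate form.

Apply L'Hôpital's rule: differentiate numerator and denominator separately.
  f(x) = 2·x^2 + 2·x   ⇒   f'(x) = 4·x + 2
  g(x) = x^3 + 2·x^2   ⇒   g'(x) = 3·x^2 + 4·x
  lim(x→∞) f'(x)/g'(x) = lim(x→∞) (4·x + 2)/(3·x^2 + 4·x)
  = 0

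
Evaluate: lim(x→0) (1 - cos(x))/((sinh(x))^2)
This is a 0/0 indeterminate form.

Apply L'Hôpital's rule: differentiate numerator and denominator separately.
  f(x) = 1 - cos(x)   ⇒   f'(x) = sin(x)
  g(x) = sinh(x)^2   ⇒   g'(x) = 2·sinh(x)·cosh(x)
  lim(x→0) f'(x)/g'(x) = lim(x→0) (sin(x))/(2·sinh(x)·cosh(x))
  = 1/2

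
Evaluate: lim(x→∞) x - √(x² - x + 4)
This is an ∞-∞ indeterminate form.

Combine fractions or rationalize to convert ∞-∞ to 0/0 form:
  lim(x→∞) x - √(x² - x + 4) = 1/2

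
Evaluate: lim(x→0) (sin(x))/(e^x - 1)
This is a 0/0 indeterminate form.

Apply L'Hôpital's rule: differentiate numerator and denominator separately.
  f(x) = sin(x)   ⇒   f'(x) = cos(x)
  g(x) = e^(x) - 1   ⇒   g'(x) = e^(x)
  lim(x→0) f'(x)/g'(x) = lim(x→0) (cos(x))/(e^(x))
  = 1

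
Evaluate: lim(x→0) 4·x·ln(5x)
This is a 0·∞ indeterminate form.

Rewrite 0·∞ as a quotient (0/0 or ∞/∞ form), then apply L'Hôpital's rule:
  lim(x→0) 4·x·ln(5x) = 0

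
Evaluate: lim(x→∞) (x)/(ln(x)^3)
This is an ∞/∞ indeterminate form.

Apply L'Hôpital's rule: differentiate numerator and denominator separately.
  f(x) = x   ⇒   f'(x) = 1
  g(x) = ln(x)^3   ⇒   g'(x) = 3·ln(x)^2/x
  lim(x→∞) f'(x)/g'(x) = lim(x→∞) (1)/(3·ln(x)^2/x)
  = ∞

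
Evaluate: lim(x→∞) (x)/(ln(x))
This is an ∞/∞ indeterminate form.

Apply L'Hôpital's rule: differentiate numerator and denominator separately.
  f(x) = x   ⇒   f'(x) = 1
  g(x) = ln(x)   ⇒   g'(x) = 1/x
  lim(x→∞) f'(x)/g'(x) = lim(x→∞) (1)/(1/x)
  = ∞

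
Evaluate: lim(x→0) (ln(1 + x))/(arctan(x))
This is a 0/0 indeterminate form.

Apply L'Hôpital's rule: differentiate numerator and denominator separately.
  f(x) = ln(x + 1)   ⇒   f'(x) = 1/(x + 1)
  g(x) = atan(x)   ⇒   g'(x) = 1/(x^2 + 1)
  lim(x→0) f'(x)/g'(x) = lim(x→0) (1/(x + 1))/(1/(x^2 + 1))
  = 1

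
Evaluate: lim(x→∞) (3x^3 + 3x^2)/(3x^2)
This is an ∞/∞ indeterminate form.

Apply L'Hôpital's rule: differentiate numerator and denominator separately.
  f(x) = 3·x^3 + 3·x^2   ⇒   f'(x) = 9·x^2 + 6·x
  g(x) = 3·x^2   ⇒   g'(x) = 6·x
  lim(x→∞) f'(x)/g'(x) = lim(x→∞) (9·x^2 + 6·x)/(6·x)
  = ∞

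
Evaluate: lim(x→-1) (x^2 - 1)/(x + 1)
This is a standard limit.

Factor or rationalize the expression:
  lim(x→-1) (x^2 - 1)/(x + 1) = -2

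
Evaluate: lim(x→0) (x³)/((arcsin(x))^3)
This is a 0/0 indeterminate form.

Apply L'Hôpital's rule: differentiate numerator and denominator separately.
  f(x) = x^3   ⇒   f'(x) = 3·x^2
  g(x) = asin(x)^3   ⇒   g'(x) = 3·asin(x)^2/sqrt(1 - x^2)
  lim(x→0) f'(x)/g'(x) = lim(x→0) (3·x^2)/(3·asin(x)^2/sqrt(1 - x^2))
  = 1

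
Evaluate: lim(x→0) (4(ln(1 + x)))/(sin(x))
This is a 0/0 indeterminate form.

Apply L'Hôpital's rule: differentiate numerator and denominator separately.
  f(x) = 4·ln(x + 1)   ⇒   f'(x) = 4/(x + 1)
  g(x) = sin(x)   ⇒   g'(x) = cos(x)
  lim(x→0) f'(x)/g'(x) = lim(x→0) (4/(x + 1))/(cos(x))
  = 4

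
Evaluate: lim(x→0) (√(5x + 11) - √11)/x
This is a standard limit.

Factor or rationalize the expression:
  lim(x→0) (√(5x + 11) - √11)/x = 5·sqrt(11)/22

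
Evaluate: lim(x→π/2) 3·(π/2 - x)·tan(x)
This is a 0·∞ indeterminate form.

Rewrite 0·∞ as a quotient (0/0 or ∞/∞ form), then apply L'Hôpital's rule:
  lim(x→π/2) 3·(π/2 - x)·tan(x) = 3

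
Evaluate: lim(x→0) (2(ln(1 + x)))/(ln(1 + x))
This is a 0/0 indeterminate form.

Apply L'Hôpital's rule: differentiate numerator and denominator separately.
  f(x) = 2·ln(x + 1)   ⇒   f'(x) = 2/(x + 1)
  g(x) = ln(x + 1)   ⇒   g'(x) = 1/(x + 1)
  lim(x→0) f'(x)/g'(x) = lim(x→0) (2/(x + 1))/(1/(x + 1))
  = 2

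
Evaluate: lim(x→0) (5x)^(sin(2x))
This is an exponential indeterminate form.

For exponential indeterminate forms, take the natural log:
  Let L = lim(x→0) (5x)^(sin(2x))
  Then ln(L) = lim(x→0) [exponent × ln(base)]
  Evaluate using L'Hôpital or standard limits, then exponentiate.
  L = 1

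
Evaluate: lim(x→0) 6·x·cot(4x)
This is a 0·∞ indeterminate form.

Rewrite 0·∞ as a quotient (0/0 or ∞/∞ form), then apply L'Hôpital's rule:
  lim(x→0) 6·x·cot(4x) = 3/2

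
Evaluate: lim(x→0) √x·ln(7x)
This is a 0·∞ indeterminate form.

Rewrite 0·∞ as a quotient (0/0 or ∞/∞ form), then apply L'Hôpital's rule:
  lim(x→0) √x·ln(7x) = 0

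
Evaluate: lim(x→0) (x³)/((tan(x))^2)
This is a 0/0 indeterminate form.

Apply L'Hôpital's rule: differentiate numerator and denominator separately.
  f(x) = x^3   ⇒   f'(x) = 3·x^2
  g(x) = tan(x)^2   ⇒   g'(x) = (2·tan(x)^2 + 2)·tan(x)
  lim(x→0) f'(x)/g'(x) = lim(x→0) (3·x^2)/((2·tan(x)^2 + 2)·tan(x))
  = 0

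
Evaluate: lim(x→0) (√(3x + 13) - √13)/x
This is a standard limit.

Factor or rationalize the expression:
  lim(x→0) (√(3x + 13) - √13)/x = 3·sqrt(13)/26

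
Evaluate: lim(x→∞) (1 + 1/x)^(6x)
This is an exponential indeterminate form.

For exponential indeterminate forms, take the natural log:
  Let L = lim(x→∞) (1 + 1/x)^(6x)
  Then ln(L) = lim(x→∞) [exponent × ln(base)]
  Evaluate using L'Hôpital or standard limits, then exponentiate.
  L = e^(6)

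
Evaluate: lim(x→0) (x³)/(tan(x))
This is a 0/0 indeterminate form.

Apply L'Hôpital's rule: differentiate numerator and denominator separately.
  f(x) = x^3   ⇒   f'(x) = 3·x^2
  g(x) = tan(x)   ⇒   g'(x) = tan(x)^2 + 1
  lim(x→0) f'(x)/g'(x) = lim(x→0) (3·x^2)/(tan(x)^2 + 1)
  = 0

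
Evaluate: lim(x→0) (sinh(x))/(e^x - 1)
This is a 0/0 indeterminate form.

Apply L'Hôpital's rule: differentiate numerator and denominator separately.
  f(x) = sinh(x)   ⇒   f'(x) = cosh(x)
  g(x) = e^(x) - 1   ⇒   g'(x) = e^(x)
  lim(x→0) f'(x)/g'(x) = lim(x→0) (cosh(x))/(e^(x))
  = 1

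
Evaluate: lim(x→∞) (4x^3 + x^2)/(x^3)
This is an ∞/∞ indeterminate form.

Apply L'Hôpital's rule: differentiate numerator and denominator separately.
  f(x) = 4·x^3 + x^2   ⇒   f'(x) = 12·x^2 + 2·x
  g(x) = x^3   ⇒   g'(x) = 3·x^2
  lim(x→∞) f'(x)/g'(x) = lim(x→∞) (12·x^2 + 2·x)/(3·x^2)
  = 4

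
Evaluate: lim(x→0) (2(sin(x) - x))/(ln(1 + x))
This is a 0/0 indeterminate form.

Apply L'Hôpital's rule: differentiate numerator and denominator separately.
  f(x) = -2·x + 2·sin(x)   ⇒   f'(x) = 2·cos(x) - 2
  g(x) = ln(x + 1)   ⇒   g'(x) = 1/(x + 1)
  lim(x→0) f'(x)/g'(x) = lim(x→0) (2·cos(x) - 2)/(1/(x + 1))
  = 0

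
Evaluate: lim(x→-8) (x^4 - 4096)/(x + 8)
This is a standard limit.

Factor or rationalize the expression:
  lim(x→-8) (x^4 - 4096)/(x + 8) = -2048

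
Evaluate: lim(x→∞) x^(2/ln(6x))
This is an exponential indeterminate form.

For exponential indeterminate forms, take the natural log:
  Let L = lim(x→∞) x^(2/ln(6x))
  Then ln(L) = lim(x→∞) [exponent × ln(base)]
  Evaluate using L'Hôpital or standard limits, then exponentiate.
  L = e²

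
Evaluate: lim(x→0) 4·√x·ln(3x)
This is a 0·∞ indeterminate form.

Rewrite 0·∞ as a quotient (0/0 or ∞/∞ form), then apply L'Hôpital's rule:
  lim(x→0) 4·√x·ln(3x) = 0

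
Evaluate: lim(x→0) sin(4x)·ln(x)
This is a 0·∞ indeterminate form.

Rewrite 0·∞ as a quotient (0/0 or ∞/∞ form), then apply L'Hôpital's rule:
  lim(x→0) sin(4x)·ln(x) = 0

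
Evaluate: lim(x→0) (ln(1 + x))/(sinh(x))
This is a 0/0 indeterminate form.

Apply L'Hôpital's rule: differentiate numerator and denominator separately.
  f(x) = ln(x + 1)   ⇒   f'(x) = 1/(x + 1)
  g(x) = sinh(x)   ⇒   g'(x) = cosh(x)
  lim(x→0) f'(x)/g'(x) = lim(x→0) (1/(x + 1))/(cosh(x))
  = 1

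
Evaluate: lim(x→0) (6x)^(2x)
This is an exponential indeterminate form.

For exponential indeterminate forms, take the natural log:
  Let L = lim(x→0) (6x)^(2x)
  Then ln(L) = lim(x→0) [exponent × ln(base)]
  Evaluate using L'Hôpital or standard limits, then exponentiate.
  L = 1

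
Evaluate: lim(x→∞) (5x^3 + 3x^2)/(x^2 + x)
This is an ∞/∞ indeterminate form.

Apply L'Hôpital's rule: differentiate numerator and denominator separately.
  f(x) = 5·x^3 + 3·x^2   ⇒   f'(x) = 15·x^2 + 6·x
  g(x) = x^2 + x   ⇒   g'(x) = 2·x + 1
  lim(x→∞) f'(x)/g'(x) = lim(x→∞) (15·x^2 + 6·x)/(2·x + 1)
  = ∞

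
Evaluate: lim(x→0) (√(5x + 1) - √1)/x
This is a standard limit.

Factor or rationalize the expression:
  lim(x→0) (√(5x + 1) - √1)/x = 5/2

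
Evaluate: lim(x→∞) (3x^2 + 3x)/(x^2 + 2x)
This is an ∞/∞ indeterminate form.

Apply L'Hôpital's rule: differentiate numerator and denominator separately.
  f(x) = 3·x^2 + 3·x   ⇒   f'(x) = 6·x + 3
  g(x) = x^2 + 2·x   ⇒   g'(x) = 2·x + 2
  lim(x→∞) f'(x)/g'(x) = lim(x→∞) (6·x + 3)/(2·x + 2)
  = 3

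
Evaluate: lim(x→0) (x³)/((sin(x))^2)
This is a 0/0 indeterminate form.

Apply L'Hôpital's rule: differentiate numerator and denominator separately.
  f(x) = x^3   ⇒   f'(x) = 3·x^2
  g(x) = sin(x)^2   ⇒   g'(x) = 2·sin(x)·cos(x)
  lim(x→0) f'(x)/g'(x) = lim(x→0) (3·x^2)/(2·sin(x)·cos(x))
  = 0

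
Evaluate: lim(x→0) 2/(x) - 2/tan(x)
This is an ∞-∞ indeterminate form.

Combine fractions or rationalize to convert ∞-∞ to 0/0 form:
  lim(x→0) 2/(x) - 2/tan(x) = 0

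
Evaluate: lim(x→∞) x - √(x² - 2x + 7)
This is an ∞-∞ indeterminate form.

Combine fractions or rationalize to convert ∞-∞ to 0/0 form:
  lim(x→∞) x - √(x² - 2x + 7) = 1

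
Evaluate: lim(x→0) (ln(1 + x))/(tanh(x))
This is a 0/0 indeterminate form.

Apply L'Hôpital's rule: differentiate numerator and denominator separately.
  f(x) = ln(x + 1)   ⇒   f'(x) = 1/(x + 1)
  g(x) = tanh(x)   ⇒   g'(x) = 1 - tanh(x)^2
  lim(x→0) f'(x)/g'(x) = lim(x→0) (1/(x + 1))/(1 - tanh(x)^2)
  = 1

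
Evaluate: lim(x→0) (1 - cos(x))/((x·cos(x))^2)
This is a 0/0 indeterminate form.

Apply L'Hôpital's rule: differentiate numerator and denominator separately.
  f(x) = 1 - cos(x)   ⇒   f'(x) = sin(x)
  g(x) = x^2·cos(x)^2   ⇒   g'(x) = -2·x^2·sin(x)·cos(x) + 2·x·cos(x)^2
  lim(x→0) f'(x)/g'(x) = lim(x→0) (sin(x))/(-2·x^2·sin(x)·cos(x) + 2·x·cos(x)^2)
  = 1/2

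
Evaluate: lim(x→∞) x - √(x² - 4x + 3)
This is an ∞-∞ indeterminate form.

Combine fractions or rationalize to convert ∞-∞ to 0/0 form:
  lim(x→∞) x - √(x² - 4x + 3) = 2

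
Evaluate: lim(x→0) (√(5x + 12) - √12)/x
This is a standard limit.

Factor or rationalize the expression:
  lim(x→0) (√(5x + 12) - √12)/x = 5·sqrt(3)/12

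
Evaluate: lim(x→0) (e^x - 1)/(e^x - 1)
This is a 0/0 indeterminate form.

Apply L'Hôpital's rule: differentiate numerator and denominator separately.
  f(x) = e^(x) - 1   ⇒   f'(x) = e^(x)
  g(x) = e^(x) - 1   ⇒   g'(x) = e^(x)
  lim(x→0) f'(x)/g'(x) = lim(x→0) (e^(x))/(e^(x))
  = 1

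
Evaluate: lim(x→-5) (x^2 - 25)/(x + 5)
This is a standard limit.

Factor or rationalize the expression:
  lim(x→-5) (x^2 - 25)/(x + 5) = -10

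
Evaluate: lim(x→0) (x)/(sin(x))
This is a 0/0 indeterminate form.

Apply L'Hôpital's rule: differentiate numerator and denominator separately.
  f(x) = x   ⇒   f'(x) = 1
  g(x) = sin(x)   ⇒   g'(x) = cos(x)
  lim(x→0) f'(x)/g'(x) = lim(x→0) (1)/(cos(x))
  = 1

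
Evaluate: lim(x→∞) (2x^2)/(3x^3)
This is an ∞/∞ indeterminate form.

Apply L'Hôpital's rule: differentiate numerator and denominator separately.
  f(x) = 2·x^2   ⇒   f'(x) = 4·x
  g(x) = 3·x^3   ⇒   g'(x) = 9·x^2
  lim(x→∞) f'(x)/g'(x) = lim(x→∞) (4·x)/(9·x^2)
  = 0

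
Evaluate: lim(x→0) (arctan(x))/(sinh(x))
This is a 0/0 indeterminate form.

Apply L'Hôpital's rule: differentiate numerator and denominator separately.
  f(x) = atan(x)   ⇒   f'(x) = 1/(x^2 + 1)
  g(x) = sinh(x)   ⇒   g'(x) = cosh(x)
  lim(x→0) f'(x)/g'(x) = lim(x→0) (1/(x^2 + 1))/(cosh(x))
  = 1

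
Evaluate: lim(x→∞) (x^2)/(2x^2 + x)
This is an ∞/∞ indeterminate form.

Apply L'Hôpital's rule: differentiate numerator and denominator separately.
  f(x) = x^2   ⇒   f'(x) = 2·x
  g(x) = 2·x^2 + x   ⇒   g'(x) = 4·x + 1
  lim(x→∞) f'(x)/g'(x) = lim(x→∞) (2·x)/(4·x + 1)
  = 1/2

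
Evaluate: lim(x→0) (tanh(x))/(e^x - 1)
This is a 0/0 indeterminate form.

Apply L'Hôpital's rule: differentiate numerator and denominator separately.
  f(x) = tanh(x)   ⇒   f'(x) = 1 - tanh(x)^2
  g(x) = e^(x) - 1   ⇒   g'(x) = e^(x)
  lim(x→0) f'(x)/g'(x) = lim(x→0) (1 - tanh(x)^2)/(e^(x))
  = 1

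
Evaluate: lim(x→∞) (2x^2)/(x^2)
This is an ∞/∞ indeterminate form.

Apply L'Hôpital's rule: differentiate numerator and denominator separately.
  f(x) = 2·x^2   ⇒   f'(x) = 4·x
  g(x) = x^2   ⇒   g'(x) = 2·x
  lim(x→∞) f'(x)/g'(x) = lim(x→∞) (4·x)/(2·x)
  = 2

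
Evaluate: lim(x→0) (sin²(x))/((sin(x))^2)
This is a 0/0 indeterminate form.

Apply L'Hôpital's rule: differentiate numerator and denominator separately.
  f(x) = sin(x)^2   ⇒   f'(x) = 2·sin(x)·cos(x)
  g(x) = sin(x)^2   ⇒   g'(x) = 2·sin(x)·cos(x)
  lim(x→0) f'(x)/g'(x) = lim(x→0) (2·sin(x)·cos(x))/(2·sin(x)·cos(x))
  = 1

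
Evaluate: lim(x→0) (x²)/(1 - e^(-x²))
This is a 0/0 indeterminate form.

Apply L'Hôpital's rule: differentiate numerator and denominator separately.
  f(x) = x^2   ⇒   f'(x) = 2·x
  g(x) = 1 - e^(-x^2)   ⇒   g'(x) = 2·x·e^(-x^2)
  lim(x→0) f'(x)/g'(x) = lim(x→0) (2·x)/(2·x·e^(-x^2))
  = 1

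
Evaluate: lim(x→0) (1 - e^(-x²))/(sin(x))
This is a 0/0 indeterminate form.

Apply L'Hôpital's rule: differentiate numerator and denominator separately.
  f(x) = 1 - e^(-x^2)   ⇒   f'(x) = 2·x·e^(-x^2)
  g(x) = sin(x)   ⇒   g'(x) = cos(x)
  lim(x→0) f'(x)/g'(x) = lim(x→0) (2·x·e^(-x^2))/(cos(x))
  = 0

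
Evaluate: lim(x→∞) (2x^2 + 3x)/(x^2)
This is an ∞/∞ indeterminate form.

Apply L'Hôpital's rule: differentiate numerator and denominator separately.
  f(x) = 2·x^2 + 3·x   ⇒   f'(x) = 4·x + 3
  g(x) = x^2   ⇒   g'(x) = 2·x
  lim(x→∞) f'(x)/g'(x) = lim(x→∞) (4·x + 3)/(2·x)
  = 2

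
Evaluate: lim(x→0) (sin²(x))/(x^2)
This is a 0/0 indeterminate form.

Apply L'Hôpital's rule: differentiate numerator and denominator separately.
  f(x) = sin(x)^2   ⇒   f'(x) = 2·sin(x)·cos(x)
  g(x) = x^2   ⇒   g'(x) = 2·x
  lim(x→0) f'(x)/g'(x) = lim(x→0) (2·sin(x)·cos(x))/(2·x)
  = 1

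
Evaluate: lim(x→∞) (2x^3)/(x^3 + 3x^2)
This is an ∞/∞ indeterminate form.

Apply L'Hôpital's rule: differentiate numerator and denominator separately.
  f(x) = 2·x^3   ⇒   f'(x) = 6·x^2
  g(x) = x^3 + 3·x^2   ⇒   g'(x) = 3·x^2 + 6·x
  lim(x→∞) f'(x)/g'(x) = lim(x→∞) (6·x^2)/(3·x^2 + 6·x)
  = 2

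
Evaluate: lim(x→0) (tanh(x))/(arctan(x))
This is a 0/0 indeterminate form.

Apply L'Hôpital's rule: differentiate numerator and denominator separately.
  f(x) = tanh(x)   ⇒   f'(x) = 1 - tanh(x)^2
  g(x) = atan(x)   ⇒   g'(x) = 1/(x^2 + 1)
  lim(x→0) f'(x)/g'(x) = lim(x→0) (1 - tanh(x)^2)/(1/(x^2 + 1))
  = 1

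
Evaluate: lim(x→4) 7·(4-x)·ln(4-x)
This is a 0·∞ indeterminate form.

Rewrite 0·∞ as a quotient (0/0 or ∞/∞ form), then apply L'Hôpital's rule:
  lim(x→4) 7·(4-x)·ln(4-x) = 0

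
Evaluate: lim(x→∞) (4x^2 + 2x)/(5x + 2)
This is an ∞/∞ indeterminate form.

Apply L'Hôpital's rule: differentiate numerator and denominator separately.
  f(x) = 4·x^2 + 2·x   ⇒   f'(x) = 8·x + 2
  g(x) = 5·x + 2   ⇒   g'(x) = 5
  lim(x→∞) f'(x)/g'(x) = lim(x→∞) (8·x + 2)/(5)
  = ∞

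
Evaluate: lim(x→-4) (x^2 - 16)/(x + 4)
This is a standard limit.

Factor or rationalize the expression:
  lim(x→-4) (x^2 - 16)/(x + 4) = -8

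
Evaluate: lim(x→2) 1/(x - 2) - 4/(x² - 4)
This is an ∞-∞ indeterminate form.

Combine fractions or rationalize to convert ∞-∞ to 0/0 form:
  lim(x→2) 1/(x - 2) - 4/(x² - 4) = 1/4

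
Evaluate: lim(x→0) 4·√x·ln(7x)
This is a 0·∞ indeterminate form.

Rewrite 0·∞ as a quotient (0/0 or ∞/∞ form), then apply L'Hôpital's rule:
  lim(x→0) 4·√x·ln(7x) = 0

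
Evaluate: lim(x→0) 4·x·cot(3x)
This is a 0·∞ indeterminate form.

Rewrite 0·∞ as a quotient (0/0 or ∞/∞ form), then apply L'Hôpital's rule:
  lim(x→0) 4·x·cot(3x) = 4/3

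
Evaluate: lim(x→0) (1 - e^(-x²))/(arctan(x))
This is a 0/0 indeterminate form.

Apply L'Hôpital's rule: differentiate numerator and denominator separately.
  f(x) = 1 - e^(-x^2)   ⇒   f'(x) = 2·x·e^(-x^2)
  g(x) = atan(x)   ⇒   g'(x) = 1/(x^2 + 1)
  lim(x→0) f'(x)/g'(x) = lim(x→0) (2·x·e^(-x^2))/(1/(x^2 + 1))
  = 0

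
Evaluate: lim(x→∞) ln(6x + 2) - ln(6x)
This is an ∞-∞ indeterminate form.

Combine fractions or rationalize to convert ∞-∞ to 0/0 form:
  lim(x→∞) ln(6x + 2) - ln(6x) = 0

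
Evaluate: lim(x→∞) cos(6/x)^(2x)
This is an exponential indeterminate form.

For exponential indeterminate forms, take the natural log:
  Let L = lim(x→∞) cos(6/x)^(2x)
  Then ln(L) = lim(x→∞) [exponent × ln(base)]
  Evaluate using L'Hôpital or standard limits, then exponentiate.
  L = 1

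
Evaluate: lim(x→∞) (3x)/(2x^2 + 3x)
This is an ∞/∞ indeterminate form.

Apply L'Hôpital's rule: differentiate numerator and denominator separately.
  f(x) = 3·x   ⇒   f'(x) = 3
  g(x) = 2·x^2 + 3·x   ⇒   g'(x) = 4·x + 3
  lim(x→∞) f'(x)/g'(x) = lim(x→∞) (3)/(4·x + 3)
  = 0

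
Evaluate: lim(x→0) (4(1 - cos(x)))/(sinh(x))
This is a 0/0 indeterminate form.

Apply L'Hôpital's rule: differentiate numerator and denominator separately.
  f(x) = 4 - 4·cos(x)   ⇒   f'(x) = 4·sin(x)
  g(x) = sinh(x)   ⇒   g'(x) = cosh(x)
  lim(x→0) f'(x)/g'(x) = lim(x→0) (4·sin(x))/(cosh(x))
  = 0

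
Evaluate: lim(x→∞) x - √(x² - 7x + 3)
This is an ∞-∞ indeterminate form.

Combine fractions or rationalize to convert ∞-∞ to 0/0 form:
  lim(x→∞) x - √(x² - 7x + 3) = 7/2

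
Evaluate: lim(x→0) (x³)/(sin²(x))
This is a 0/0 indeterminate form.

Apply L'Hôpital's rule: differentiate numerator and denominator separately.
  f(x) = x^3   ⇒   f'(x) = 3·x^2
  g(x) = sin(x)^2   ⇒   g'(x) = 2·sin(x)·cos(x)
  lim(x→0) f'(x)/g'(x) = lim(x→0) (3·x^2)/(2·sin(x)·cos(x))
  = 0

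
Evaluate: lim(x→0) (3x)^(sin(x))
This is an exponential indeterminate form.

For exponential indeterminate forms, take the natural log:
  Let L = lim(x→0) (3x)^(sin(x))
  Then ln(L) = lim(x→0) [exponent × ln(base)]
  Evaluate using L'Hôpital or standard limits, then exponentiate.
  L = 1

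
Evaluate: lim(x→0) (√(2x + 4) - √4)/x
This is a standard limit.

Factor or rationalize the expression:
  lim(x→0) (√(2x + 4) - √4)/x = 1/2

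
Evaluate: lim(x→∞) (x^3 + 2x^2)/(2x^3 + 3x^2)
This is an ∞/∞ indeterminate form.

Apply L'Hôpital's rule: differentiate numerator and denominator separately.
  f(x) = x^3 + 2·x^2   ⇒   f'(x) = 3·x^2 + 4·x
  g(x) = 2·x^3 + 3·x^2   ⇒   g'(x) = 6·x^2 + 6·x
  lim(x→∞) f'(x)/g'(x) = lim(x→∞) (3·x^2 + 4·x)/(6·x^2 + 6·x)
  = 1/2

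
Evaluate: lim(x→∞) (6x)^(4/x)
This is an exponential indeterminate form.

For exponential indeterminate forms, take the natural log:
  Let L = lim(x→∞) (6x)^(4/x)
  Then ln(L) = lim(x→∞) [exponent × ln(base)]
  Evaluate using L'Hôpital or standard limits, then exponentiate.
  L = 1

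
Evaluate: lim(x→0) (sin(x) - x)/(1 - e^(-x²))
This is a 0/0 indeterminate form.

Apply L'Hôpital's rule: differentiate numerator and denominator separately.
  f(x) = -x + sin(x)   ⇒   f'(x) = cos(x) - 1
  g(x) = 1 - e^(-x^2)   ⇒   g'(x) = 2·x·e^(-x^2)
  lim(x→0) f'(x)/g'(x) = lim(x→0) (cos(x) - 1)/(2·x·e^(-x^2))
  = 0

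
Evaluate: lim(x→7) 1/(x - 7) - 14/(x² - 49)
This is an ∞-∞ indeterminate form.

Combine fractions or rationalize to convert ∞-∞ to 0/0 form:
  lim(x→7) 1/(x - 7) - 14/(x² - 49) = 1/14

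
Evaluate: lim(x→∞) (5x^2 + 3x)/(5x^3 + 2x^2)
This is an ∞/∞ indeterminate form.

Apply L'Hôpital's rule: differentiate numerator and denominator separately.
  f(x) = 5·x^2 + 3·x   ⇒   f'(x) = 10·x + 3
  g(x) = 5·x^3 + 2·x^2   ⇒   g'(x) = 15·x^2 + 4·x
  lim(x→∞) f'(x)/g'(x) = lim(x→∞) (10·x + 3)/(15·x^2 + 4·x)
  = 0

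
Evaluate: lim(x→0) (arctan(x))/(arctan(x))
This is a 0/0 indeterminate form.

Apply L'Hôpital's rule: differentiate numerator and denominator separately.
  f(x) = atan(x)   ⇒   f'(x) = 1/(x^2 + 1)
  g(x) = atan(x)   ⇒   g'(x) = 1/(x^2 + 1)
  lim(x→0) f'(x)/g'(x) = lim(x→0) (1/(x^2 + 1))/(1/(x^2 + 1))
  = 1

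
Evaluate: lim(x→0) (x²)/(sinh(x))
This is a 0/0 indeterminate form.

Apply L'Hôpital's rule: differentiate numerator and denominator separately.
  f(x) = x^2   ⇒   f'(x) = 2·x
  g(x) = sinh(x)   ⇒   g'(x) = cosh(x)
  lim(x→0) f'(x)/g'(x) = lim(x→0) (2·x)/(cosh(x))
  = 0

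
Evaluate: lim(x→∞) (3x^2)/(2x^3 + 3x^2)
This is an ∞/∞ indeterminate form.

Apply L'Hôpital's rule: differentiate numerator and denominator separately.
  f(x) = 3·x^2   ⇒   f'(x) = 6·x
  g(x) = 2·x^3 + 3·x^2   ⇒   g'(x) = 6·x^2 + 6·x
  lim(x→∞) f'(x)/g'(x) = lim(x→∞) (6·x)/(6·x^2 + 6·x)
  = 0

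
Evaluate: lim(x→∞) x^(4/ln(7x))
This is an exponential indeterminate form.

For exponential indeterminate forms, take the natural log:
  Let L = lim(x→∞) x^(4/ln(7x))
  Then ln(L) = lim(x→∞) [exponent × ln(base)]
  Evaluate using L'Hôpital or standard limits, then exponentiate.
  L = e^(4)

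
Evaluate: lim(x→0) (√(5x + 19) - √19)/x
This is a standard limit.

Factor or rationalize the expression:
  lim(x→0) (√(5x + 19) - √19)/x = 5·sqrt(19)/38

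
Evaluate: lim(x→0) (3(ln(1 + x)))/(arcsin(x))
This is a 0/0 indeterminate form.

Apply L'Hôpital's rule: differentiate numerator and denominator separately.
  f(x) = 3·ln(x + 1)   ⇒   f'(x) = 3/(x + 1)
  g(x) = asin(x)   ⇒   g'(x) = 1/sqrt(1 - x^2)
  lim(x→0) f'(x)/g'(x) = lim(x→0) (3/(x + 1))/(1/sqrt(1 - x^2))
  = 3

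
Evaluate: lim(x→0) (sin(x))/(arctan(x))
This is a 0/0 indeterminate form.

Apply L'Hôpital's rule: differentiate numerator and denominator separately.
  f(x) = sin(x)   ⇒   f'(x) = cos(x)
  g(x) = atan(x)   ⇒   g'(x) = 1/(x^2 + 1)
  lim(x→0) f'(x)/g'(x) = lim(x→0) (cos(x))/(1/(x^2 + 1))
  = 1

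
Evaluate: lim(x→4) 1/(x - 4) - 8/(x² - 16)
This is an ∞-∞ indeterminate form.

Combine fractions or rationalize to convert ∞-∞ to 0/0 form:
  lim(x→4) 1/(x - 4) - 8/(x² - 16) = 1/8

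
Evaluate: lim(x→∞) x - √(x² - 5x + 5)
This is an ∞-∞ indeterminate form.

Combine fractions or rationalize to convert ∞-∞ to 0/0 form:
  lim(x→∞) x - √(x² - 5x + 5) = 5/2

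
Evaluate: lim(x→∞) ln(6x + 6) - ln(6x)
This is an ∞-∞ indeterminate form.

Combine fractions or rationalize to convert ∞-∞ to 0/0 form:
  lim(x→∞) ln(6x + 6) - ln(6x) = 0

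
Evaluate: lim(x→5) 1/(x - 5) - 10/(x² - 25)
This is an ∞-∞ indeterminate form.

Combine fractions or rationalize to convert ∞-∞ to 0/0 form:
  lim(x→5) 1/(x - 5) - 10/(x² - 25) = 1/10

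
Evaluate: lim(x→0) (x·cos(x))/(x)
This is a 0/0 indeterminate form.

Apply L'Hôpital's rule: differentiate numerator and denominator separately.
  f(x) = x·cos(x)   ⇒   f'(x) = -x·sin(x) + cos(x)
  g(x) = x   ⇒   g'(x) = 1
  lim(x→0) f'(x)/g'(x) = lim(x→0) (-x·sin(x) + cos(x))/(1)
  = 1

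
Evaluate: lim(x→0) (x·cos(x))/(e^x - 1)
This is a 0/0 indeterminate form.

Apply L'Hôpital's rule: differentiate numerator and denominator separately.
  f(x) = x·cos(x)   ⇒   f'(x) = -x·sin(x) + cos(x)
  g(x) = e^(x) - 1   ⇒   g'(x) = e^(x)
  lim(x→0) f'(x)/g'(x) = lim(x→0) (-x·sin(x) + cos(x))/(e^(x))
  = 1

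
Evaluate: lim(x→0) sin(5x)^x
This is an exponential indeterminate form.

For exponential indeterminate forms, take the natural log:
  Let L = lim(x→0) sin(5x)^x
  Then ln(L) = lim(x→0) [exponent × ln(base)]
  Evaluate using L'Hôpital or standard limits, then exponentiate.
  L = 1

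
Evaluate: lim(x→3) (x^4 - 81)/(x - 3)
This is a standard limit.

Factor or rationalize the expression:
  lim(x→3) (x^4 - 81)/(x - 3) = 108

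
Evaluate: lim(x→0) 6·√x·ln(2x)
This is a 0·∞ indeterminate form.

Rewrite 0·∞ as a quotient (0/0 or ∞/∞ form), then apply L'Hôpital's rule:
  lim(x→0) 6·√x·ln(2x) = 0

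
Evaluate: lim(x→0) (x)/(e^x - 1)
This is a 0/0 indeterminate form.

Apply L'Hôpital's rule: differentiate numerator and denominator separately.
  f(x) = x   ⇒   f'(x) = 1
  g(x) = e^(x) - 1   ⇒   g'(x) = e^(x)
  lim(x→0) f'(x)/g'(x) = lim(x→0) (1)/(e^(x))
  = 1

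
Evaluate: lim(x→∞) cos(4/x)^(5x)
This is an exponential indeterminate form.

For exponential indeterminate forms, take the natural log:
  Let L = lim(x→∞) cos(4/x)^(5x)
  Then ln(L) = lim(x→∞) [exponent × ln(base)]
  Evaluate using L'Hôpital or standard limits, then exponentiate.
  L = 1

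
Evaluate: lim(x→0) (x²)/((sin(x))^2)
This is a 0/0 indeterminate form.

Apply L'Hôpital's rule: differentiate numerator and denominator separately.
  f(x) = x^2   ⇒   f'(x) = 2·x
  g(x) = sin(x)^2   ⇒   g'(x) = 2·sin(x)·cos(x)
  lim(x→0) f'(x)/g'(x) = lim(x→0) (2·x)/(2·sin(x)·cos(x))
  = 1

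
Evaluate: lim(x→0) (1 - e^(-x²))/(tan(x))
This is a 0/0 indeterminate form.

Apply L'Hôpital's rule: differentiate numerator and denominator separately.
  f(x) = 1 - e^(-x^2)   ⇒   f'(x) = 2·x·e^(-x^2)
  g(x) = tan(x)   ⇒   g'(x) = tan(x)^2 + 1
  lim(x→0) f'(x)/g'(x) = lim(x→0) (2·x·e^(-x^2))/(tan(x)^2 + 1)
  = 0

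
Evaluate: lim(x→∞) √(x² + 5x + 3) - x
This is an ∞-∞ indeterminate form.

Combine fractions or rationalize to convert ∞-∞ to 0/0 form:
  lim(x→∞) √(x² + 5x + 3) - x = 5/2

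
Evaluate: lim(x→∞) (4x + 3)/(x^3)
This is an ∞/∞ indeterminate form.

Apply L'Hôpital's rule: differentiate numerator and denominator separately.
  f(x) = 4·x + 3   ⇒   f'(x) = 4
  g(x) = x^3   ⇒   g'(x) = 3·x^2
  lim(x→∞) f'(x)/g'(x) = lim(x→∞) (4)/(3·x^2)
  = 0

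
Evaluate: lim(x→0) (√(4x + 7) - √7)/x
This is a standard limit.

Factor or rationalize the expression:
  lim(x→0) (√(4x + 7) - √7)/x = 2·sqrt(7)/7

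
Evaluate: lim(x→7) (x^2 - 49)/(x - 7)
This is a standard limit.

Factor or rationalize the expression:
  lim(x→7) (x^2 - 49)/(x - 7) = 14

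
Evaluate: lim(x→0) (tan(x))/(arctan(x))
This is a 0/0 indeterminate form.

Apply L'Hôpital's rule: differentiate numerator and denominator separately.
  f(x) = tan(x)   ⇒   f'(x) = tan(x)^2 + 1
  g(x) = atan(x)   ⇒   g'(x) = 1/(x^2 + 1)
  lim(x→0) f'(x)/g'(x) = lim(x→0) (tan(x)^2 + 1)/(1/(x^2 + 1))
  = 1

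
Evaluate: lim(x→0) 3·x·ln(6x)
This is a 0·∞ indeterminate form.

Rewrite 0·∞ as a quotient (0/0 or ∞/∞ form), then apply L'Hôpital's rule:
  lim(x→0) 3·x·ln(6x) = 0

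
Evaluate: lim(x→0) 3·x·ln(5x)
This is a 0·∞ indeterminate form.

Rewrite 0·∞ as a quotient (0/0 or ∞/∞ form), then apply L'Hôpital's rule:
  lim(x→0) 3·x·ln(5x) = 0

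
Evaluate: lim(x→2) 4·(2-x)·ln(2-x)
This is a 0·∞ indeterminate form.

Rewrite 0·∞ as a quotient (0/0 or ∞/∞ form), then apply L'Hôpital's rule:
  lim(x→2) 4·(2-x)·ln(2-x) = 0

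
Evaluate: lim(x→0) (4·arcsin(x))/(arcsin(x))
This is a 0/0 indeterminate form.

Apply L'Hôpital's rule: differentiate numerator and denominator separately.
  f(x) = 4·asin(x)   ⇒   f'(x) = 4/sqrt(1 - x^2)
  g(x) = asin(x)   ⇒   g'(x) = 1/sqrt(1 - x^2)
  lim(x→0) f'(x)/g'(x) = lim(x→0) (4/sqrt(1 - x^2))/(1/sqrt(1 - x^2))
  = 4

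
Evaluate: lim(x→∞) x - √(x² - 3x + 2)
This is an ∞-∞ indeterminate form.

Combine fractions or rationalize to convert ∞-∞ to 0/0 form:
  lim(x→∞) x - √(x² - 3x + 2) = 3/2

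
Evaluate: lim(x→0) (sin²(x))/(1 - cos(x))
This is a 0/0 indeterminate form.

Apply L'Hôpital's rule: differentiate numerator and denominator separately.
  f(x) = sin(x)^2   ⇒   f'(x) = 2·sin(x)·cos(x)
  g(x) = 1 - cos(x)   ⇒   g'(x) = sin(x)
  lim(x→0) f'(x)/g'(x) = lim(x→0) (2·sin(x)·cos(x))/(sin(x))
  = 2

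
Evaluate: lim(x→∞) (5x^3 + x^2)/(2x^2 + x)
This is an ∞/∞ indeterminate form.

Apply L'Hôpital's rule: differentiate numerator and denominator separately.
  f(x) = 5·x^3 + x^2   ⇒   f'(x) = 15·x^2 + 2·x
  g(x) = 2·x^2 + x   ⇒   g'(x) = 4·x + 1
  lim(x→∞) f'(x)/g'(x) = lim(x→∞) (15·x^2 + 2·x)/(4·x + 1)
  = ∞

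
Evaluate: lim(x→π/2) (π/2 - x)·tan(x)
This is a 0·∞ indeterminate form.

Rewrite 0·∞ as a quotient (0/0 or ∞/∞ form), then apply L'Hôpital's rule:
  lim(x→π/2) (π/2 - x)·tan(x) = 1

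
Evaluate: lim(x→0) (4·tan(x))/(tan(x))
This is a 0/0 indeterminate form.

Apply L'Hôpital's rule: differentiate numerator and denominator separately.
  f(x) = 4·tan(x)   ⇒   f'(x) = 4·tan(x)^2 + 4
  g(x) = tan(x)   ⇒   g'(x) = tan(x)^2 + 1
  lim(x→0) f'(x)/g'(x) = lim(x→0) (4·tan(x)^2 + 4)/(tan(x)^2 + 1)
  = 4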